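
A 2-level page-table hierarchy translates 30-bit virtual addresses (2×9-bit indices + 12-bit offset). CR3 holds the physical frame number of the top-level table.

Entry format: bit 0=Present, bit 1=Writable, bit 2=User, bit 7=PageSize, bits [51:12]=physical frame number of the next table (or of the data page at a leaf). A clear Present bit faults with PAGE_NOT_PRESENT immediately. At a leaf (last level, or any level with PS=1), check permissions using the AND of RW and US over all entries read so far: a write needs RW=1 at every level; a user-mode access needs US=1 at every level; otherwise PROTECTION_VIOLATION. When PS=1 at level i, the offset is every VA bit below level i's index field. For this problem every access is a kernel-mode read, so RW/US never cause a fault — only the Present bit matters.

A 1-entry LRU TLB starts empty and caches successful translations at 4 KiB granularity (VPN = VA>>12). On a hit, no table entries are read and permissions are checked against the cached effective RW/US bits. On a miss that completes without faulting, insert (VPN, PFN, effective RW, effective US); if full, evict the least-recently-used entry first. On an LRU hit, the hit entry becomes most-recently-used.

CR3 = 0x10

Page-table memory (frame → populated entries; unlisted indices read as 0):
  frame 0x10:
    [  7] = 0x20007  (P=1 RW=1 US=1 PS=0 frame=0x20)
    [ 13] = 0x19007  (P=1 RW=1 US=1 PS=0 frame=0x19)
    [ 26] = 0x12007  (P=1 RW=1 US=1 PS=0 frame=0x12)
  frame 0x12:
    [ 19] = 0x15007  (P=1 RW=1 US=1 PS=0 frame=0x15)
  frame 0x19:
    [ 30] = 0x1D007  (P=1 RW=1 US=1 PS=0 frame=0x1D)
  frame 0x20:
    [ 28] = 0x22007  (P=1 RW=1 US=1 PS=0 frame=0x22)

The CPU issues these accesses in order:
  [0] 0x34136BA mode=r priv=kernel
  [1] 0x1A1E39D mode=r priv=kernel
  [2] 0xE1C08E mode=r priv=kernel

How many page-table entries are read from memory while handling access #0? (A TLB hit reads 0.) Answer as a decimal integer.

Per-access translation:
#0 VA=0x34136BA (r,kernel):
  [0] read 0x10 idx=26: raw=0x12007 flags P=1 W=1 U=1 S=0
  [1] read 0x12 idx=19: raw=0x15007 flags P=1 W=1 U=1 S=0
  → PA=0x156BA  (2 entries read)
#1 VA=0x1A1E39D (r,kernel):
  [0] read 0x10 idx=13: raw=0x19007 flags P=1 W=1 U=1 S=0
  [1] read 0x19 idx=30: raw=0x1D007 flags P=1 W=1 U=1 S=0
  → PA=0x1D39D  (2 entries read)
#2 VA=0xE1C08E (r,kernel):
  [0] read 0x10 idx=7: raw=0x20007 flags P=1 W=1 U=1 S=0
  [1] read 0x20 idx=28: raw=0x22007 flags P=1 W=1 U=1 S=0
  → PA=0x2208E  (2 entries read)

Entries read for #0: 2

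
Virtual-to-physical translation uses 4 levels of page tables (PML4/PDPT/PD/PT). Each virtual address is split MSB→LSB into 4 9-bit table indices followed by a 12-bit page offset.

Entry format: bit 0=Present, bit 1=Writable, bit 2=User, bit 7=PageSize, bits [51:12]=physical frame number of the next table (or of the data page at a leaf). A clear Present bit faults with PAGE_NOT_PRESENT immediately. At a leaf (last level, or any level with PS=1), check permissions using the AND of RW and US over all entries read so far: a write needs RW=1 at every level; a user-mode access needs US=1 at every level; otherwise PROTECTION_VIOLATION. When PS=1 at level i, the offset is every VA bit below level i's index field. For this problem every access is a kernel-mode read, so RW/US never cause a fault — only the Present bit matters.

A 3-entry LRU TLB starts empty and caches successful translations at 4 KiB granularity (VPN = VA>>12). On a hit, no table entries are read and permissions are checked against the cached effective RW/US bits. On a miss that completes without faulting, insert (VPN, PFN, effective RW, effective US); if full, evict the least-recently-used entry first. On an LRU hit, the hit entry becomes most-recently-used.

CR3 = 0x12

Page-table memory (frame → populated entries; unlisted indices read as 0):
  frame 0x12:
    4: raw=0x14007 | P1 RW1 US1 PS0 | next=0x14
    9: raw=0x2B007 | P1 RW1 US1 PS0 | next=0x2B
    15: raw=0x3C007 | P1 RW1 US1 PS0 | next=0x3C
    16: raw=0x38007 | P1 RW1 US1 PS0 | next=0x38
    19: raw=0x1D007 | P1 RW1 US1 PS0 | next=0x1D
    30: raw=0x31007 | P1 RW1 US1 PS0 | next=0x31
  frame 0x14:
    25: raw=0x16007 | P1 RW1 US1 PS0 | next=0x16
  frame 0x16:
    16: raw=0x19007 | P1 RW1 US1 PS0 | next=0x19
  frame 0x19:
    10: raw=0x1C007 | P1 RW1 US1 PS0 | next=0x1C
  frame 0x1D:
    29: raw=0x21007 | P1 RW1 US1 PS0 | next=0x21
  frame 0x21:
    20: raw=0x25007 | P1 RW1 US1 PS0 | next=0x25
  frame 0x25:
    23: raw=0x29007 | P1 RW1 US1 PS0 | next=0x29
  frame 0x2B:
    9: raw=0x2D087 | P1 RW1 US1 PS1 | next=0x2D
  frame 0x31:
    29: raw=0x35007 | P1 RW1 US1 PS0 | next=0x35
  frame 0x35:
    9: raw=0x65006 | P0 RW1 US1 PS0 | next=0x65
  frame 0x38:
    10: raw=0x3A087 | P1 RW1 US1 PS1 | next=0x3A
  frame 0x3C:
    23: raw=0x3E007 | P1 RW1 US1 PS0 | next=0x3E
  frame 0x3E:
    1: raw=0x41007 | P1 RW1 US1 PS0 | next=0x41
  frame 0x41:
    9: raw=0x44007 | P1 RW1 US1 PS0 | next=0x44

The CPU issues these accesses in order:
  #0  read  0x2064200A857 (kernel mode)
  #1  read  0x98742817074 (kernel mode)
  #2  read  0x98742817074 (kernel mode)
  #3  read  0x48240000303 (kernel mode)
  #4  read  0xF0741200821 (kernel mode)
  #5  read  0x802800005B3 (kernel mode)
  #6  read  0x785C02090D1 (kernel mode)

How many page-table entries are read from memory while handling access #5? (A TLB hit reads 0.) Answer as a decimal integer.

Trace:
#0 VA=0x2064200A857 (r,kernel):
  [0] read 0x12 idx=4: raw=0x14007 flags P=1 W=1 U=1 S=0
  [1] read 0x14 idx=25: raw=0x16007 flags P=1 W=1 U=1 S=0
  [2] read 0x16 idx=16: raw=0x19007 flags P=1 W=1 U=1 S=0
  [3] read 0x19 idx=10: raw=0x1C007 flags P=1 W=1 U=1 S=0
  ✓ 0x1C857  — 4 lookups
#1 VA=0x98742817074 (r,kernel):
  [0] read 0x12 idx=19: raw=0x1D007 flags P=1 W=1 U=1 S=0
  [1] read 0x1D idx=29: raw=0x21007 flags P=1 W=1 U=1 S=0
  [2] read 0x21 idx=20: raw=0x25007 flags P=1 W=1 U=1 S=0
  [3] read 0x25 idx=23: raw=0x29007 flags P=1 W=1 U=1 S=0
  ✓ 0x29074  — 4 lookups
#2 VA=0x98742817074 (r,kernel):
  TLB hit vpn=0x98742817 → PA=0x29074
#3 VA=0x48240000303 (r,kernel):
  [0] read 0x12 idx=9: raw=0x2B007 flags P=1 W=1 U=1 S=0
  [1] read 0x2B idx=9: raw=0x2D087 flags P=1 W=1 U=1 S=1
  ✓ 0x2D303 (huge @L1)  — 2 lookups
#4 VA=0xF0741200821 (r,kernel):
  [0] read 0x12 idx=30: raw=0x31007 flags P=1 W=1 U=1 S=0
  [1] read 0x31 idx=29: raw=0x35007 flags P=1 W=1 U=1 S=0
  [2] read 0x35 idx=9: raw=0x65006 flags P=0 W=1 U=1 S=0
  ✗ PAGE_NOT_PRESENT  [3 reads]
#5 VA=0x802800005B3 (r,kernel):
  [0] read 0x12 idx=16: raw=0x38007 flags P=1 W=1 U=1 S=0
  [1] read 0x38 idx=10: raw=0x3A087 flags P=1 W=1 U=1 S=1
  ✓ 0x3A5B3 (huge @L1)  — 2 lookups
#6 VA=0x785C02090D1 (r,kernel):
  [0] read 0x12 idx=15: raw=0x3C007 flags P=1 W=1 U=1 S=0
  [1] read 0x3C idx=23: raw=0x3E007 flags P=1 W=1 U=1 S=0
  [2] read 0x3E idx=1: raw=0x41007 flags P=1 W=1 U=1 S=0
  [3] read 0x41 idx=9: raw=0x44007 flags P=1 W=1 U=1 S=0
  ✓ 0x440D1  — 4 lookups

Entries read for #5: 2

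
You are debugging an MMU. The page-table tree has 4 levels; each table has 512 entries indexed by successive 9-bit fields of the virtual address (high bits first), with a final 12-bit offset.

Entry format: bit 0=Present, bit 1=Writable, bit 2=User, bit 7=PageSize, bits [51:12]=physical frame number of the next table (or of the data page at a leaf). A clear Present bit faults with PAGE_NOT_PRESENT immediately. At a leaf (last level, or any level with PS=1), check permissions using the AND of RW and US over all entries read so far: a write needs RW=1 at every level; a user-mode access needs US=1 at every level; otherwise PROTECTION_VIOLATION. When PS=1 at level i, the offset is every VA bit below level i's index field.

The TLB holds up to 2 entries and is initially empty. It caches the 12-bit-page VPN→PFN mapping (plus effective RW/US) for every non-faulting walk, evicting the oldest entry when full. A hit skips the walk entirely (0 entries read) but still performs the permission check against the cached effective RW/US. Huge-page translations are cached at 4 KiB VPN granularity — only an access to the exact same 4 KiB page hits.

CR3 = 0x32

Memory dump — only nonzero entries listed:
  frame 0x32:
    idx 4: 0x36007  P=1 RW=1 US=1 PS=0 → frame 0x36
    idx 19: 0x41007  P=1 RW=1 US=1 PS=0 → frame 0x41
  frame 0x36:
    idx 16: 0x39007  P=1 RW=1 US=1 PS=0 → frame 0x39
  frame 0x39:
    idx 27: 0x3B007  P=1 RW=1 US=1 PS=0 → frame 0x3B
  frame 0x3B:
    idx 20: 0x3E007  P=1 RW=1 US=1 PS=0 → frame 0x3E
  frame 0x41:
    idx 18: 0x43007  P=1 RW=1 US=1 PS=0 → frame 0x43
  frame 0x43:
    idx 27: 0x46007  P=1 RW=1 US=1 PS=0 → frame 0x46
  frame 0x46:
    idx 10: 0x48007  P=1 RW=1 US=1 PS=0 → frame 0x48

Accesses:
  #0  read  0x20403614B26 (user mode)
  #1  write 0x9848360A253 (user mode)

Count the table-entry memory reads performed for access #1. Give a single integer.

Walk each access:
#0 VA=0x20403614B26 (r,user):
  L0 @0x32[4] → 0x36007  P=1,RW=1,US=1,PS=0
  L1 @0x36[16] → 0x39007  P=1,RW=1,US=1,PS=0
  L2 @0x39[27] → 0x3B007  P=1,RW=1,US=1,PS=0
  L3 @0x3B[20] → 0x3E007  P=1,RW=1,US=1,PS=0
  ✓ 0x3EB26  — 4 lookups
#1 VA=0x9848360A253 (w,user):
  L0 @0x32[19] → 0x41007  P=1,RW=1,US=1,PS=0
  L1 @0x41[18] → 0x43007  P=1,RW=1,US=1,PS=0
  L2 @0x43[27] → 0x46007  P=1,RW=1,US=1,PS=0
  L3 @0x46[10] → 0x48007  P=1,RW=1,US=1,PS=0
  ✓ 0x48253  — 4 lookups

Entries read for #1: 4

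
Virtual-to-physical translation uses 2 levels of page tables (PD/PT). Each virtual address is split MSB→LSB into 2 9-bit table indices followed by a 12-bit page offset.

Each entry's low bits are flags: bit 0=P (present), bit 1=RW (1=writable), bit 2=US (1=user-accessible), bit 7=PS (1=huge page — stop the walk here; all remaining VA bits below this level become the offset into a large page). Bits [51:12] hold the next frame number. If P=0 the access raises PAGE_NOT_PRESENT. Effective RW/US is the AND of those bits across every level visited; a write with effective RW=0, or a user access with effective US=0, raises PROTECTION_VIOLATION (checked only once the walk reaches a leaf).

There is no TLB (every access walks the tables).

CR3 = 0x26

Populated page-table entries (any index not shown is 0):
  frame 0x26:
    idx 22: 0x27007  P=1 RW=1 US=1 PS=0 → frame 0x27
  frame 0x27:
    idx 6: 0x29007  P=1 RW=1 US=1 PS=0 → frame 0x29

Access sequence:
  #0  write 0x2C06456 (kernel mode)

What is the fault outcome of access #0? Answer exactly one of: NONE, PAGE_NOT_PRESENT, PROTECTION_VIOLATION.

Walk each access:
#0 VA=0x2C06456 (w,kernel):
  lvl0: tbl 0x26, slot 22 ⇒ 0x27007 (P1/RW1/US1/PS0)
  lvl1: tbl 0x27, slot 6 ⇒ 0x29007 (P1/RW1/US1/PS0)
  ✓ 0x29456  — 2 lookups

Access #0 fault: NONE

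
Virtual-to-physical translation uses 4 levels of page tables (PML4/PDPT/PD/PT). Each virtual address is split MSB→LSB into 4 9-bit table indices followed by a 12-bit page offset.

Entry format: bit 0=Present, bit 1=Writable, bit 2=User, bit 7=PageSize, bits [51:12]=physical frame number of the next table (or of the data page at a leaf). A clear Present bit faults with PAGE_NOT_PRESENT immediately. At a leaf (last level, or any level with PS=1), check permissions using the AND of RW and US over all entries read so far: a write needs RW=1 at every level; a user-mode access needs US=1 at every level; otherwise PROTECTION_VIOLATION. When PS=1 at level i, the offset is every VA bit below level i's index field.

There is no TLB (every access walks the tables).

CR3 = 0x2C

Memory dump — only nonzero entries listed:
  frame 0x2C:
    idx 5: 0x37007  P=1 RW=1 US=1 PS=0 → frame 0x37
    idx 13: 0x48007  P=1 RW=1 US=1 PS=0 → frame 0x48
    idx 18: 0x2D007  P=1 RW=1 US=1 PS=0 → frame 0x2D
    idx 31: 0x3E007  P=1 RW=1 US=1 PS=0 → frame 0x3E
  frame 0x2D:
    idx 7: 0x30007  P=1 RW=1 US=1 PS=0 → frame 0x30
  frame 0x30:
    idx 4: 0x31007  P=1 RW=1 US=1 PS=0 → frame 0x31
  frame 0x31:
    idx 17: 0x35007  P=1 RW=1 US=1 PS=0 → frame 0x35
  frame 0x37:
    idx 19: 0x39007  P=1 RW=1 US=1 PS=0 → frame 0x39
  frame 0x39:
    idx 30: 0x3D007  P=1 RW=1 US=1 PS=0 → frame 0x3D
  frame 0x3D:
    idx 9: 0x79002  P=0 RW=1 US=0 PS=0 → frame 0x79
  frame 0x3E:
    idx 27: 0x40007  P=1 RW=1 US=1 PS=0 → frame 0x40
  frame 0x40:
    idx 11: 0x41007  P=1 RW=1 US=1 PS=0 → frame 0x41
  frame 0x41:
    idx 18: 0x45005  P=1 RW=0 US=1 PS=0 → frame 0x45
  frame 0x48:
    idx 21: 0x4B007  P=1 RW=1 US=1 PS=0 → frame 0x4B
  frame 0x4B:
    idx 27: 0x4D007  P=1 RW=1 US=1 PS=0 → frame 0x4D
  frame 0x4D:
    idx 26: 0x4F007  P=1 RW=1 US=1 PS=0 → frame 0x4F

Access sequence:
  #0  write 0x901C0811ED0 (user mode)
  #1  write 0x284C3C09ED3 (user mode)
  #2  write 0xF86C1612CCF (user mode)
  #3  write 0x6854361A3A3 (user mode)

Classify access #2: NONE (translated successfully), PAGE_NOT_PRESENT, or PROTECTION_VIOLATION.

Walk each access:
#0 VA=0x901C0811ED0 (w,user):
  lvl0: tbl 0x2C, slot 18 ⇒ 0x2D007 (P1/RW1/US1/PS0)
  lvl1: tbl 0x2D, slot 7 ⇒ 0x30007 (P1/RW1/US1/PS0)
  lvl2: tbl 0x30, slot 4 ⇒ 0x31007 (P1/RW1/US1/PS0)
  lvl3: tbl 0x31, slot 17 ⇒ 0x35007 (P1/RW1/US1/PS0)
  ✓ 0x35ED0  — 4 lookups
#1 VA=0x284C3C09ED3 (w,user):
  lvl0: tbl 0x2C, slot 5 ⇒ 0x37007 (P1/RW1/US1/PS0)
  lvl1: tbl 0x37, slot 19 ⇒ 0x39007 (P1/RW1/US1/PS0)
  lvl2: tbl 0x39, slot 30 ⇒ 0x3D007 (P1/RW1/US1/PS0)
  lvl3: tbl 0x3D, slot 9 ⇒ 0x79002 (P0/RW1/US0/PS0)
  ⇒ fault: PAGE_NOT_PRESENT  — 4 lookups
#2 VA=0xF86C1612CCF (w,user):
  lvl0: tbl 0x2C, slot 31 ⇒ 0x3E007 (P1/RW1/US1/PS0)
  lvl1: tbl 0x3E, slot 27 ⇒ 0x40007 (P1/RW1/US1/PS0)
  lvl2: tbl 0x40, slot 11 ⇒ 0x41007 (P1/RW1/US1/PS0)
  lvl3: tbl 0x41, slot 18 ⇒ 0x45005 (P1/RW0/US1/PS0)
  ⇒ fault: PROTECTION_VIOLATION  — 4 lookups
#3 VA=0x6854361A3A3 (w,user):
  lvl0: tbl 0x2C, slot 13 ⇒ 0x48007 (P1/RW1/US1/PS0)
  lvl1: tbl 0x48, slot 21 ⇒ 0x4B007 (P1/RW1/US1/PS0)
  lvl2: tbl 0x4B, slot 27 ⇒ 0x4D007 (P1/RW1/US1/PS0)
  lvl3: tbl 0x4D, slot 26 ⇒ 0x4F007 (P1/RW1/US1/PS0)
  ✓ 0x4F3A3  — 4 lookups

Access #2 fault: PROTECTION_VIOLATION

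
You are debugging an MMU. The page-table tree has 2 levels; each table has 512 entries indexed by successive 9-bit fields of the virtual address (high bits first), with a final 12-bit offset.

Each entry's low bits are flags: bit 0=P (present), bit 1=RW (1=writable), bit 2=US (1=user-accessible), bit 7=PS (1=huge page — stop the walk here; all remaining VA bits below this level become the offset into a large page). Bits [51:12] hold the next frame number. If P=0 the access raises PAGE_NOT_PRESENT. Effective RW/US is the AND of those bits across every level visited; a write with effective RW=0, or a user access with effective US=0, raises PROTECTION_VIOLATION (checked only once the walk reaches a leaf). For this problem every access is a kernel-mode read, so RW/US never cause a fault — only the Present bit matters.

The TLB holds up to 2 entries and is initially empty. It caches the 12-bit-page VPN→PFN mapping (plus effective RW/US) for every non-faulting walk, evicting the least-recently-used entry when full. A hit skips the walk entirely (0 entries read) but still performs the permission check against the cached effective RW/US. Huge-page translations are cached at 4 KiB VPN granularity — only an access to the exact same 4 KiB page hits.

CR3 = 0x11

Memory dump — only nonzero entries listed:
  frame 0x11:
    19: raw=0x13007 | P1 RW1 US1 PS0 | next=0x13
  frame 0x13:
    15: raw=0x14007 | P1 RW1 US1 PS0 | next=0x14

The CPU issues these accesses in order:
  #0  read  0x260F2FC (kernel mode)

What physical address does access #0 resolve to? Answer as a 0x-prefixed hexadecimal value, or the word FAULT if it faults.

Per-access translation:
#0 VA=0x260F2FC (r,kernel):
  L0: frame=0x11 idx=19 entry=0x13007 [P=1 RW=1 US=1 PS=0]
  L1: frame=0x13 idx=15 entry=0x14007 [P=1 RW=1 US=1 PS=0]
  → PA=0x142FC  (2 entries read)

Access #0 PA: 0x142FC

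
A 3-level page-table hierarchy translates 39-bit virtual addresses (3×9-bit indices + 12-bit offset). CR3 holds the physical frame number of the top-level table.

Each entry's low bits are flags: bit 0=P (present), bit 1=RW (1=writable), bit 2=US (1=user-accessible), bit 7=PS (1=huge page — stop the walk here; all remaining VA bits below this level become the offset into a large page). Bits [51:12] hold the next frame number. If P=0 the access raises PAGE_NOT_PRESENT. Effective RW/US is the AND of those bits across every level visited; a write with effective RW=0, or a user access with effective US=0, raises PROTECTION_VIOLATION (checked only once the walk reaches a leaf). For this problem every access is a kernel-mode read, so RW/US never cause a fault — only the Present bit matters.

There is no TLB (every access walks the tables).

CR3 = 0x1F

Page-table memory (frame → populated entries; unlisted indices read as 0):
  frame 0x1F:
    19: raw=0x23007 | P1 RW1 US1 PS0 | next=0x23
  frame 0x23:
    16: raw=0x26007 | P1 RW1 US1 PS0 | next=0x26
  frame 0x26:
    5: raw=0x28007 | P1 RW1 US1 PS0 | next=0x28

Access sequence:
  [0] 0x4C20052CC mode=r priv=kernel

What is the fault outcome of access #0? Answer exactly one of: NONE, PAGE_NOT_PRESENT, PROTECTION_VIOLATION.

Per-access translation:
#0 VA=0x4C20052CC (r,kernel):
  L0: frame=0x1F idx=19 entry=0x23007 [P=1 RW=1 US=1 PS=0]
  L1: frame=0x23 idx=16 entry=0x26007 [P=1 RW=1 US=1 PS=0]
  L2: frame=0x26 idx=5 entry=0x28007 [P=1 RW=1 US=1 PS=0]
  → PA=0x282CC  (3 entries read)

Access #0 fault: NONE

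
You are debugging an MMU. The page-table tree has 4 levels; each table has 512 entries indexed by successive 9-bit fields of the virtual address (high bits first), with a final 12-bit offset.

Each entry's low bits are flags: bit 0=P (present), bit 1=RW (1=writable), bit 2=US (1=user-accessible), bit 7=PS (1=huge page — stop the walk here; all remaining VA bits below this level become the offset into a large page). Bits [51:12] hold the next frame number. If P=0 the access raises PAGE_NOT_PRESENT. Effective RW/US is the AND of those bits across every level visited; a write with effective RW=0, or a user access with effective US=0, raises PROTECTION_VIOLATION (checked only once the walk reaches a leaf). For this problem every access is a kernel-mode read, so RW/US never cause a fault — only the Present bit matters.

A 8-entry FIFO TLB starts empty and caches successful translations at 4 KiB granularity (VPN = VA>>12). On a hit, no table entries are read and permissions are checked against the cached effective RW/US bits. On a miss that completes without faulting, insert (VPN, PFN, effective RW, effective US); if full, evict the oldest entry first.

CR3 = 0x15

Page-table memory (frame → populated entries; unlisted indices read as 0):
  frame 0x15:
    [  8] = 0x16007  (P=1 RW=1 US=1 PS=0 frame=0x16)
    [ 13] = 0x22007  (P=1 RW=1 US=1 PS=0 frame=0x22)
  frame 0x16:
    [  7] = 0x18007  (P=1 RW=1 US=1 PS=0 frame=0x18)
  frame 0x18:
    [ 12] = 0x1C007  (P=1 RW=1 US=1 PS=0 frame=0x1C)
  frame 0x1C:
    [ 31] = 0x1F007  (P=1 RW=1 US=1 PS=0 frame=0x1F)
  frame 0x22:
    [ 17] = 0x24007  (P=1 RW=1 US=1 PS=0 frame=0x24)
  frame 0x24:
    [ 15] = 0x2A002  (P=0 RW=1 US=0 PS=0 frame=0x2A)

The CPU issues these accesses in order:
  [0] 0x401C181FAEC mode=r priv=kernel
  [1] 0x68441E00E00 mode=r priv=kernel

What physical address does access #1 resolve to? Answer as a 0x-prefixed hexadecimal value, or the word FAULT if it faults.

Walk each access:
#0 VA=0x401C181FAEC (r,kernel):
  L0: frame=0x15 idx=8 entry=0x16007 [P=1 RW=1 US=1 PS=0]
  L1: frame=0x16 idx=7 entry=0x18007 [P=1 RW=1 US=1 PS=0]
  L2: frame=0x18 idx=12 entry=0x1C007 [P=1 RW=1 US=1 PS=0]
  L3: frame=0x1C idx=31 entry=0x1F007 [P=1 RW=1 US=1 PS=0]
  ⇒ phys 0x1FAEC  [4 reads]
#1 VA=0x68441E00E00 (r,kernel):
  L0: frame=0x15 idx=13 entry=0x22007 [P=1 RW=1 US=1 PS=0]
  L1: frame=0x22 idx=17 entry=0x24007 [P=1 RW=1 US=1 PS=0]
  L2: frame=0x24 idx=15 entry=0x2A002 [P=0 RW=1 US=0 PS=0]
  ⇒ fault: PAGE_NOT_PRESENT  — 3 lookups

Access #1 PA: FAULT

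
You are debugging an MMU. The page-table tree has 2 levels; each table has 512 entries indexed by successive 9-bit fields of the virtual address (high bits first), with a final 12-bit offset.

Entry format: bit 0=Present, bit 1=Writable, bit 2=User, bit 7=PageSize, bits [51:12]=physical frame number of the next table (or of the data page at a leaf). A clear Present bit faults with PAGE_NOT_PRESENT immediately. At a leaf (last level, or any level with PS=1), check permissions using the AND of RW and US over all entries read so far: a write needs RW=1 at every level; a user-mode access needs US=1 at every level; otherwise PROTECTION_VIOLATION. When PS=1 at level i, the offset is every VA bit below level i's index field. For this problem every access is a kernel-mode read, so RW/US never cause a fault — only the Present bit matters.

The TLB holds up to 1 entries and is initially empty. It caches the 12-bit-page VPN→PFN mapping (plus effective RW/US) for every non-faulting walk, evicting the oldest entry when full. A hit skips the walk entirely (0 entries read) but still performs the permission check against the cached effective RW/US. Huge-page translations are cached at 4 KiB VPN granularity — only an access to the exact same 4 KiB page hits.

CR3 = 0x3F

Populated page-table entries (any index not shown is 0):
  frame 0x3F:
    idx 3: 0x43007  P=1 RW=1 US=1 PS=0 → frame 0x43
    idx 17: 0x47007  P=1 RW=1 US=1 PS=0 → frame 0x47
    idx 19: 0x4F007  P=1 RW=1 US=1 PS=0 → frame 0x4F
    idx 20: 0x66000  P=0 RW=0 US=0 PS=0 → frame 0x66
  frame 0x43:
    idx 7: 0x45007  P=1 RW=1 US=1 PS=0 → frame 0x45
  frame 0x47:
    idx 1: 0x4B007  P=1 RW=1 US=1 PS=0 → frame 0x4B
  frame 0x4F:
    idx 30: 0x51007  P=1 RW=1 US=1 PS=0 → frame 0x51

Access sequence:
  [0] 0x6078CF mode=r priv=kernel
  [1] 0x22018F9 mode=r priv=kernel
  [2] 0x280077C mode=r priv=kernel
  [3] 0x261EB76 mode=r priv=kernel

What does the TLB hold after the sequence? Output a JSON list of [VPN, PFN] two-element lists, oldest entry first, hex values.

Trace:
#0 VA=0x6078CF (r,kernel):
  [0] read 0x3F idx=3: raw=0x43007 flags P=1 W=1 U=1 S=0
  [1] read 0x43 idx=7: raw=0x45007 flags P=1 W=1 U=1 S=0
  → PA=0x458CF  (2 entries read)
#1 VA=0x22018F9 (r,kernel):
  [0] read 0x3F idx=17: raw=0x47007 flags P=1 W=1 U=1 S=0
  [1] read 0x47 idx=1: raw=0x4B007 flags P=1 W=1 U=1 S=0
  → PA=0x4B8F9  (2 entries read)
#2 VA=0x280077C (r,kernel):
  [0] read 0x3F idx=20: raw=0x66000 flags P=0 W=0 U=0 S=0
  ✗ PAGE_NOT_PRESENT  [1 reads]
#3 VA=0x261EB76 (r,kernel):
  [0] read 0x3F idx=19: raw=0x4F007 flags P=1 W=1 U=1 S=0
  [1] read 0x4F idx=30: raw=0x51007 flags P=1 W=1 U=1 S=0
  → PA=0x51B76  (2 entries read)

TLB: [["0x261E", "0x51"]]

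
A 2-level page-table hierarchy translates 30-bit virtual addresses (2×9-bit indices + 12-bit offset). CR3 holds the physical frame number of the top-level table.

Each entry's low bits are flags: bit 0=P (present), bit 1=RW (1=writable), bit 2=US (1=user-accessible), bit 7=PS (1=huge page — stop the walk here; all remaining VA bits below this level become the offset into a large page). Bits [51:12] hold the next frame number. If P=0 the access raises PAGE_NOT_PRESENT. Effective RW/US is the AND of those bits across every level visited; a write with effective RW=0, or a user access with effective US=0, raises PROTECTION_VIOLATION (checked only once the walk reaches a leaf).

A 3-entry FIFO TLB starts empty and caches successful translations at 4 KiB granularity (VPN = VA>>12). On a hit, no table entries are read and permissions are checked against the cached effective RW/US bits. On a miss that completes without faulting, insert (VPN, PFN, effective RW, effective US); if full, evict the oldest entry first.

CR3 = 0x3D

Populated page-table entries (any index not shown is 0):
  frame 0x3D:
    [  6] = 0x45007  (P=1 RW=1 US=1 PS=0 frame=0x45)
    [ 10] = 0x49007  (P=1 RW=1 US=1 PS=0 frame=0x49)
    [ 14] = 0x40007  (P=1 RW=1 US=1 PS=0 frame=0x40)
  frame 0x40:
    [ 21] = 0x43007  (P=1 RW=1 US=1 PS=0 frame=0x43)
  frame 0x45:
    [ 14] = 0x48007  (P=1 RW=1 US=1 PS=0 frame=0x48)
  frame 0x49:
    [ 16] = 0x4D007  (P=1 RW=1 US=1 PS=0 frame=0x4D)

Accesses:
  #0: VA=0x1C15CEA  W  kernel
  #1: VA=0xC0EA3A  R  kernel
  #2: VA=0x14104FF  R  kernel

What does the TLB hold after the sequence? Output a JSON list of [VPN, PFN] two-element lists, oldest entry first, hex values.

Trace:
#0 VA=0x1C15CEA (w,kernel):
  L0 @0x3D[14] → 0x40007  P=1,RW=1,US=1,PS=0
  L1 @0x40[21] → 0x43007  P=1,RW=1,US=1,PS=0
  ⇒ phys 0x43CEA  [2 reads]
#1 VA=0xC0EA3A (r,kernel):
  L0 @0x3D[6] → 0x45007  P=1,RW=1,US=1,PS=0
  L1 @0x45[14] → 0x48007  P=1,RW=1,US=1,PS=0
  ⇒ phys 0x48A3A  [2 reads]
#2 VA=0x14104FF (r,kernel):
  L0 @0x3D[10] → 0x49007  P=1,RW=1,US=1,PS=0
  L1 @0x49[16] → 0x4D007  P=1,RW=1,US=1,PS=0
  ⇒ phys 0x4D4FF  [2 reads]

TLB: [["0x1C15", "0x43"], ["0xC0E", "0x48"], ["0x1410", "0x4D"]]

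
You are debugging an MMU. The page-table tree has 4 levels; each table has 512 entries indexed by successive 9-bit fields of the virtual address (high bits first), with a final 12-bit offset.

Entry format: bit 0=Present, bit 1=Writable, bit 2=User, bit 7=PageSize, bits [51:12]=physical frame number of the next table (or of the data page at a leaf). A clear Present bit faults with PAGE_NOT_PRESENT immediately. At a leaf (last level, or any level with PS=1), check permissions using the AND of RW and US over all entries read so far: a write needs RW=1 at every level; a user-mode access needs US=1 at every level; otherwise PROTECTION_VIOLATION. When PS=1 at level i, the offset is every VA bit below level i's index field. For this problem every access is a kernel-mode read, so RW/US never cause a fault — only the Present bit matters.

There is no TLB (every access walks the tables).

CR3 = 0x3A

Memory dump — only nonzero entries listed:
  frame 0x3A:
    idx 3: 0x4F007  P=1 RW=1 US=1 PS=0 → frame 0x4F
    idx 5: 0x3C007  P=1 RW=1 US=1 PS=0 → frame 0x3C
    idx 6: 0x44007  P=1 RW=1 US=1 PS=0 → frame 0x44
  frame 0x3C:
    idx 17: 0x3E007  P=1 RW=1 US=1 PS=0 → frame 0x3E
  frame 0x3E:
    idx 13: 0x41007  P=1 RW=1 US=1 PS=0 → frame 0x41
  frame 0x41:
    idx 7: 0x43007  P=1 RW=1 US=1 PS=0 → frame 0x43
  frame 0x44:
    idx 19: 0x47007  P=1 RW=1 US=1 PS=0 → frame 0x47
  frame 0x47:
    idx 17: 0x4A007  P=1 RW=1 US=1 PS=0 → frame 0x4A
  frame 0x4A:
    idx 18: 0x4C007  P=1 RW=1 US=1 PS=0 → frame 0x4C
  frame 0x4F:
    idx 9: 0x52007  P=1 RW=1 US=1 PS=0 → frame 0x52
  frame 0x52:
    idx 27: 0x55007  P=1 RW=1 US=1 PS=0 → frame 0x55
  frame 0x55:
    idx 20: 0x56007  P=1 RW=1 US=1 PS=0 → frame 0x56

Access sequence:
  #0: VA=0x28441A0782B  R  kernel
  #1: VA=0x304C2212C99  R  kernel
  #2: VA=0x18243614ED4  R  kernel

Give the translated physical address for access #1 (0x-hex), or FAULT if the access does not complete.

Walk each access:
#0 VA=0x28441A0782B (r,kernel):
  L0: frame=0x3A idx=5 entry=0x3C007 [P=1 RW=1 US=1 PS=0]
  L1: frame=0x3C idx=17 entry=0x3E007 [P=1 RW=1 US=1 PS=0]
  L2: frame=0x3E idx=13 entry=0x41007 [P=1 RW=1 US=1 PS=0]
  L3: frame=0x41 idx=7 entry=0x43007 [P=1 RW=1 US=1 PS=0]
  ⇒ phys 0x4382B  [4 reads]
#1 VA=0x304C2212C99 (r,kernel):
  L0: frame=0x3A idx=6 entry=0x44007 [P=1 RW=1 US=1 PS=0]
  L1: frame=0x44 idx=19 entry=0x47007 [P=1 RW=1 US=1 PS=0]
  L2: frame=0x47 idx=17 entry=0x4A007 [P=1 RW=1 US=1 PS=0]
  L3: frame=0x4A idx=18 entry=0x4C007 [P=1 RW=1 US=1 PS=0]
  ⇒ phys 0x4CC99  [4 reads]
#2 VA=0x18243614ED4 (r,kernel):
  L0: frame=0x3A idx=3 entry=0x4F007 [P=1 RW=1 US=1 PS=0]
  L1: frame=0x4F idx=9 entry=0x52007 [P=1 RW=1 US=1 PS=0]
  L2: frame=0x52 idx=27 entry=0x55007 [P=1 RW=1 US=1 PS=0]
  L3: frame=0x55 idx=20 entry=0x56007 [P=1 RW=1 US=1 PS=0]
  ⇒ phys 0x56ED4  [4 reads]

Access #1 PA: 0x4CC99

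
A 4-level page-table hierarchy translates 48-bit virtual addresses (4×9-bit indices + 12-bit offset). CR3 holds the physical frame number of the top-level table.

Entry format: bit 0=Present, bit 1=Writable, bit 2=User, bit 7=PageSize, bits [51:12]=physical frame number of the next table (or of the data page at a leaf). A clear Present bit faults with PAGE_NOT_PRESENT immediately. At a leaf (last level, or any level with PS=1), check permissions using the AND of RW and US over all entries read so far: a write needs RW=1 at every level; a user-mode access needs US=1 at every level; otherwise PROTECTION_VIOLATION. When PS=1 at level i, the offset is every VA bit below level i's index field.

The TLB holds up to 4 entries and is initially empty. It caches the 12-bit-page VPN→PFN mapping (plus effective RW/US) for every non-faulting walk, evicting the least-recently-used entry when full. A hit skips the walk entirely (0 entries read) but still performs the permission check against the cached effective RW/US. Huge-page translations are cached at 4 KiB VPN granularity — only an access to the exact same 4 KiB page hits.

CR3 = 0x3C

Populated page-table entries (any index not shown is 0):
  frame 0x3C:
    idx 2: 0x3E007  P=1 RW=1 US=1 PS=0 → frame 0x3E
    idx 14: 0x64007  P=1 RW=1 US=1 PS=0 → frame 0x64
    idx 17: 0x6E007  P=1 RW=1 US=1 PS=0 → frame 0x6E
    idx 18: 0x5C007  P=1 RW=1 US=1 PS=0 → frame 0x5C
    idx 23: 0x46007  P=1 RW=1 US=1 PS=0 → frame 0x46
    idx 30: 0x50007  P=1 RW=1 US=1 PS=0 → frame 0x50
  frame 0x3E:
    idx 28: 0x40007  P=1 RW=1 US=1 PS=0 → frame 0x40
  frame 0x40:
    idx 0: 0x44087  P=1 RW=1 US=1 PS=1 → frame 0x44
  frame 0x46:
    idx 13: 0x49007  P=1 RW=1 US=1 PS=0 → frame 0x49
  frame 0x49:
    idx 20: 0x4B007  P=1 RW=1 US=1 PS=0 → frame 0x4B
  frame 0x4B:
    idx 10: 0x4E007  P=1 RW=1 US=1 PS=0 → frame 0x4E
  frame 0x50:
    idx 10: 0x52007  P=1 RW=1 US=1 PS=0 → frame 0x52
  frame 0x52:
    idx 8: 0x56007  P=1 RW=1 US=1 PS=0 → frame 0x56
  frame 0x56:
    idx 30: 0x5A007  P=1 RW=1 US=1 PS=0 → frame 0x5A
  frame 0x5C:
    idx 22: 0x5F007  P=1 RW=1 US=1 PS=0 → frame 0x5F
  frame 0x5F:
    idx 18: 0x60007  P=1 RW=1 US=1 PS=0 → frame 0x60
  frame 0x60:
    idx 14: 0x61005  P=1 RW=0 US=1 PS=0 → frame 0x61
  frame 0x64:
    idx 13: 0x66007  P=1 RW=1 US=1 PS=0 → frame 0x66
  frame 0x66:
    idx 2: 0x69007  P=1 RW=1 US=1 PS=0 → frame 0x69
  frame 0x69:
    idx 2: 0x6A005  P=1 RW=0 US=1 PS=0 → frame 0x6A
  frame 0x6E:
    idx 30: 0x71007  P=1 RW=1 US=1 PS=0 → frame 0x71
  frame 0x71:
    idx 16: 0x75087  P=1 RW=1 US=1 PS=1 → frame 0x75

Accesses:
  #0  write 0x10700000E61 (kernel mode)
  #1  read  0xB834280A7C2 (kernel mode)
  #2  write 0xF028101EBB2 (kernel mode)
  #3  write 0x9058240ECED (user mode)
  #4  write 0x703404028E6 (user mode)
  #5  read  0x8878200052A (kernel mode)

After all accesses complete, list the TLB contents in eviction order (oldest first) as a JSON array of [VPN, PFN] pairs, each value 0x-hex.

Per-access translation:
#0 VA=0x10700000E61 (w,kernel):
  L0: frame=0x3C idx=2 entry=0x3E007 [P=1 RW=1 US=1 PS=0]
  L1: frame=0x3E idx=28 entry=0x40007 [P=1 RW=1 US=1 PS=0]
  L2: frame=0x40 idx=0 entry=0x44087 [P=1 RW=1 US=1 PS=1]
  ⇒ phys 0x44E61 (huge @L2)  [3 reads]
#1 VA=0xB834280A7C2 (r,kernel):
  L0: frame=0x3C idx=23 entry=0x46007 [P=1 RW=1 US=1 PS=0]
  L1: frame=0x46 idx=13 entry=0x49007 [P=1 RW=1 US=1 PS=0]
  L2: frame=0x49 idx=20 entry=0x4B007 [P=1 RW=1 US=1 PS=0]
  L3: frame=0x4B idx=10 entry=0x4E007 [P=1 RW=1 US=1 PS=0]
  ⇒ phys 0x4E7C2  [4 reads]
#2 VA=0xF028101EBB2 (w,kernel):
  L0: frame=0x3C idx=30 entry=0x50007 [P=1 RW=1 US=1 PS=0]
  L1: frame=0x50 idx=10 entry=0x52007 [P=1 RW=1 US=1 PS=0]
  L2: frame=0x52 idx=8 entry=0x56007 [P=1 RW=1 US=1 PS=0]
  L3: frame=0x56 idx=30 entry=0x5A007 [P=1 RW=1 US=1 PS=0]
  ⇒ phys 0x5ABB2  [4 reads]
#3 VA=0x9058240ECED (w,user):
  L0: frame=0x3C idx=18 entry=0x5C007 [P=1 RW=1 US=1 PS=0]
  L1: frame=0x5C idx=22 entry=0x5F007 [P=1 RW=1 US=1 PS=0]
  L2: frame=0x5F idx=18 entry=0x60007 [P=1 RW=1 US=1 PS=0]
  L3: frame=0x60 idx=14 entry=0x61005 [P=1 RW=0 US=1 PS=0]
  → PROTECTION_VIOLATION  (4 entries read)
#4 VA=0x703404028E6 (w,user):
  L0: frame=0x3C idx=14 entry=0x64007 [P=1 RW=1 US=1 PS=0]
  L1: frame=0x64 idx=13 entry=0x66007 [P=1 RW=1 US=1 PS=0]
  L2: frame=0x66 idx=2 entry=0x69007 [P=1 RW=1 US=1 PS=0]
  L3: frame=0x69 idx=2 entry=0x6A005 [P=1 RW=0 US=1 PS=0]
  → PROTECTION_VIOLATION  (4 entries read)
#5 VA=0x8878200052A (r,kernel):
  L0: frame=0x3C idx=17 entry=0x6E007 [P=1 RW=1 US=1 PS=0]
  L1: frame=0x6E idx=30 entry=0x71007 [P=1 RW=1 US=1 PS=0]
  L2: frame=0x71 idx=16 entry=0x75087 [P=1 RW=1 US=1 PS=1]
  ⇒ phys 0x7552A (huge @L2)  [3 reads]

TLB: [["0x10700000", "0x44"], ["0xB834280A", "0x4E"], ["0xF028101E", "0x5A"], ["0x88782000", "0x75"]]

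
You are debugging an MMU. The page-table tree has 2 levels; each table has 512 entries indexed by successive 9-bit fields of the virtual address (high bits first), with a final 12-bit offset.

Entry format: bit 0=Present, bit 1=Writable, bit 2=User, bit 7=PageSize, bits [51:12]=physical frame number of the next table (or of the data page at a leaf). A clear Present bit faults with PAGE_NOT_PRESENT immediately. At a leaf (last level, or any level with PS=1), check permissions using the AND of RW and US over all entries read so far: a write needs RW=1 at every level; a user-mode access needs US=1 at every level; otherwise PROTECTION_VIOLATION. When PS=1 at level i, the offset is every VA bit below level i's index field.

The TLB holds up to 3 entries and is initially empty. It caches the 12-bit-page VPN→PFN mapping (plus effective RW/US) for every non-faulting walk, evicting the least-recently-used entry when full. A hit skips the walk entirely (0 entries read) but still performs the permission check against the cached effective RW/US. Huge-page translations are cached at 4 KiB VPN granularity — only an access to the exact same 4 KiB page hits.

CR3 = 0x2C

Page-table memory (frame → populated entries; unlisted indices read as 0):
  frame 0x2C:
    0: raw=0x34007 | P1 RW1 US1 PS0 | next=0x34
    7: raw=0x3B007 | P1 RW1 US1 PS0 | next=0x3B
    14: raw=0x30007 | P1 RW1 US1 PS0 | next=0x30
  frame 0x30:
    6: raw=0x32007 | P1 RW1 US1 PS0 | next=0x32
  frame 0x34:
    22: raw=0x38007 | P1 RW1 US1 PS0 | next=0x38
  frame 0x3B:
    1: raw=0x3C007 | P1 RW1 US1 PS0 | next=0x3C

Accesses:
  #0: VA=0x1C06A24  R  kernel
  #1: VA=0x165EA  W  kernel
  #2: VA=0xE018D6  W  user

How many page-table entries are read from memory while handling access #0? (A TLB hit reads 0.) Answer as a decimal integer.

Walk each access:
#0 VA=0x1C06A24 (r,kernel):
  lvl0: tbl 0x2C, slot 14 ⇒ 0x30007 (P1/RW1/US1/PS0)
  lvl1: tbl 0x30, slot 6 ⇒ 0x32007 (P1/RW1/US1/PS0)
  → PA=0x32A24  (2 entries read)
#1 VA=0x165EA (w,kernel):
  lvl0: tbl 0x2C, slot 0 ⇒ 0x34007 (P1/RW1/US1/PS0)
  lvl1: tbl 0x34, slot 22 ⇒ 0x38007 (P1/RW1/US1/PS0)
  → PA=0x385EA  (2 entries read)
#2 VA=0xE018D6 (w,user):
  lvl0: tbl 0x2C, slot 7 ⇒ 0x3B007 (P1/RW1/US1/PS0)
  lvl1: tbl 0x3B, slot 1 ⇒ 0x3C007 (P1/RW1/US1/PS0)
  → PA=0x3C8D6  (2 entries read)

Entries read for #0: 2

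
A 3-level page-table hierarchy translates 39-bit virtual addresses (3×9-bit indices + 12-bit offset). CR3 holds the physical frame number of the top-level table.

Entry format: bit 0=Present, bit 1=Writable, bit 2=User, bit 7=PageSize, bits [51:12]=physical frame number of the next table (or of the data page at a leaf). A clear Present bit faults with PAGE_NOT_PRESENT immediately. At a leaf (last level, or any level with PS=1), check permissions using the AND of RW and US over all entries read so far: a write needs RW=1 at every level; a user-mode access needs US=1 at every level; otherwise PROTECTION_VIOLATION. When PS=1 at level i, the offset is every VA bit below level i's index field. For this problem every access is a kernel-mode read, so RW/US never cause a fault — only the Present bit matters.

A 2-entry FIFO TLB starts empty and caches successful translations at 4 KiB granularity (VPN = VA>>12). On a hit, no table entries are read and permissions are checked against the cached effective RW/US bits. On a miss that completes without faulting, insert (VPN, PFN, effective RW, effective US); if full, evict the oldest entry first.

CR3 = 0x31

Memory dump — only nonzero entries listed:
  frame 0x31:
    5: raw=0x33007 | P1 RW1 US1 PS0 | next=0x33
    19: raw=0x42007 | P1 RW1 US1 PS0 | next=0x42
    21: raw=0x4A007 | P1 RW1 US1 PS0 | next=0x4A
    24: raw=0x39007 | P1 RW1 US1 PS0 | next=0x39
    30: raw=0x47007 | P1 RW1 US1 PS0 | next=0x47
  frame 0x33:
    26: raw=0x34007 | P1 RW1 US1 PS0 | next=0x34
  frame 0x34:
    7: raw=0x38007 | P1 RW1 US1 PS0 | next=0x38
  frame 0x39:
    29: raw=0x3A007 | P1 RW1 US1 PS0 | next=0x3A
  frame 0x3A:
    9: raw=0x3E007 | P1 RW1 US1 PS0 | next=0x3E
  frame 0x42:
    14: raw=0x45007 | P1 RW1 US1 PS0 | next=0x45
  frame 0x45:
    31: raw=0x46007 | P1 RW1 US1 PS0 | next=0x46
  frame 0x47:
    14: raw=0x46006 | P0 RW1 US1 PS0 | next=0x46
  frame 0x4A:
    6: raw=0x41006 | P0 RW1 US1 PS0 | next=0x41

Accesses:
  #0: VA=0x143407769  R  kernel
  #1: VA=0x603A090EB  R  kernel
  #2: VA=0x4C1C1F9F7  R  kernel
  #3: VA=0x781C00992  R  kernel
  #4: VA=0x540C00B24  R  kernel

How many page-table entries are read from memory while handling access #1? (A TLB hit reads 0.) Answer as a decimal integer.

Per-access translation:
#0 VA=0x143407769 (r,kernel):
  L0: frame=0x31 idx=5 entry=0x33007 [P=1 RW=1 US=1 PS=0]
  L1: frame=0x33 idx=26 entry=0x34007 [P=1 RW=1 US=1 PS=0]
  L2: frame=0x34 idx=7 entry=0x38007 [P=1 RW=1 US=1 PS=0]
  ✓ 0x38769  — 3 lookups
#1 VA=0x603A090EB (r,kernel):
  L0: frame=0x31 idx=24 entry=0x39007 [P=1 RW=1 US=1 PS=0]
  L1: frame=0x39 idx=29 entry=0x3A007 [P=1 RW=1 US=1 PS=0]
  L2: frame=0x3A idx=9 entry=0x3E007 [P=1 RW=1 US=1 PS=0]
  ✓ 0x3E0EB  — 3 lookups
#2 VA=0x4C1C1F9F7 (r,kernel):
  L0: frame=0x31 idx=19 entry=0x42007 [P=1 RW=1 US=1 PS=0]
  L1: frame=0x42 idx=14 entry=0x45007 [P=1 RW=1 US=1 PS=0]
  L2: frame=0x45 idx=31 entry=0x46007 [P=1 RW=1 US=1 PS=0]
  ✓ 0x469F7  — 3 lookups
#3 VA=0x781C00992 (r,kernel):
  L0: frame=0x31 idx=30 entry=0x47007 [P=1 RW=1 US=1 PS=0]
  L1: frame=0x47 idx=14 entry=0x46006 [P=0 RW=1 US=1 PS=0]
  ✗ PAGE_NOT_PRESENT  [2 reads]
#4 VA=0x540C00B24 (r,kernel):
  L0: frame=0x31 idx=21 entry=0x4A007 [P=1 RW=1 US=1 PS=0]
  L1: frame=0x4A idx=6 entry=0x41006 [P=0 RW=1 US=1 PS=0]
  ✗ PAGE_NOT_PRESENT  [2 reads]

Entries read for #1: 3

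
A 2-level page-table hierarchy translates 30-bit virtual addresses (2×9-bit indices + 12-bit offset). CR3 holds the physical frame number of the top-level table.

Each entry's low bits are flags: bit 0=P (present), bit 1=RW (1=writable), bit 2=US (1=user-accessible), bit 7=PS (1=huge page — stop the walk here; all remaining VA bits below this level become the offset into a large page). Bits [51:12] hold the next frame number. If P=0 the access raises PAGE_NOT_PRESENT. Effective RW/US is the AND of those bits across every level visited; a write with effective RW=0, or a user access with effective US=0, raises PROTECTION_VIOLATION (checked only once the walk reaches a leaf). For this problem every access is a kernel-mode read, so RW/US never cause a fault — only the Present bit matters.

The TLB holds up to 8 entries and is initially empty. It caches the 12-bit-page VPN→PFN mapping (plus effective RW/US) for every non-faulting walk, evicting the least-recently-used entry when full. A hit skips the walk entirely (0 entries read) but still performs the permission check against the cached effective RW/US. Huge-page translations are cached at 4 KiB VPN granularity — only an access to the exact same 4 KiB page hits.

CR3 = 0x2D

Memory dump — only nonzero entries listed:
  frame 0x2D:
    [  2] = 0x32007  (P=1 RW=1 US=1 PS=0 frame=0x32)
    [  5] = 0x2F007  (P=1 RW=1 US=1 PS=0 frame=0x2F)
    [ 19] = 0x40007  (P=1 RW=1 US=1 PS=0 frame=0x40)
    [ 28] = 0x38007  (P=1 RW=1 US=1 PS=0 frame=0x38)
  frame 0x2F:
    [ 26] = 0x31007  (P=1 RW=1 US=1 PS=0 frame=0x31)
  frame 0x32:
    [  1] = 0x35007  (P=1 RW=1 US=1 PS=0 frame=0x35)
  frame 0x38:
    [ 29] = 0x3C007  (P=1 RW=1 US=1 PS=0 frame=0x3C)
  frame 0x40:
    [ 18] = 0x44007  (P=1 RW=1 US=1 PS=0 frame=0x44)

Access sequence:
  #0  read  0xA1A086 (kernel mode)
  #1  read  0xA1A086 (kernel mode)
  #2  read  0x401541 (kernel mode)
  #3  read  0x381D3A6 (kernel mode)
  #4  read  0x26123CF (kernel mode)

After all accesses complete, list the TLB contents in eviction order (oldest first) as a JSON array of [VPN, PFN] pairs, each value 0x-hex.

Per-access translation:
#0 VA=0xA1A086 (r,kernel):
  lvl0: tbl 0x2D, slot 5 ⇒ 0x2F007 (P1/RW1/US1/PS0)
  lvl1: tbl 0x2F, slot 26 ⇒ 0x31007 (P1/RW1/US1/PS0)
  → PA=0x31086  (2 entries read)
#1 VA=0xA1A086 (r,kernel):
  TLB hit vpn=0xA1A → PA=0x31086
#2 VA=0x401541 (r,kernel):
  lvl0: tbl 0x2D, slot 2 ⇒ 0x32007 (P1/RW1/US1/PS0)
  lvl1: tbl 0x32, slot 1 ⇒ 0x35007 (P1/RW1/US1/PS0)
  → PA=0x35541  (2 entries read)
#3 VA=0x381D3A6 (r,kernel):
  lvl0: tbl 0x2D, slot 28 ⇒ 0x38007 (P1/RW1/US1/PS0)
  lvl1: tbl 0x38, slot 29 ⇒ 0x3C007 (P1/RW1/US1/PS0)
  → PA=0x3C3A6  (2 entries read)
#4 VA=0x26123CF (r,kernel):
  lvl0: tbl 0x2D, slot 19 ⇒ 0x40007 (P1/RW1/US1/PS0)
  lvl1: tbl 0x40, slot 18 ⇒ 0x44007 (P1/RW1/US1/PS0)
  → PA=0x443CF  (2 entries read)

TLB: [["0xA1A", "0x31"], ["0x401", "0x35"], ["0x381D", "0x3C"], ["0x2612", "0x44"]]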